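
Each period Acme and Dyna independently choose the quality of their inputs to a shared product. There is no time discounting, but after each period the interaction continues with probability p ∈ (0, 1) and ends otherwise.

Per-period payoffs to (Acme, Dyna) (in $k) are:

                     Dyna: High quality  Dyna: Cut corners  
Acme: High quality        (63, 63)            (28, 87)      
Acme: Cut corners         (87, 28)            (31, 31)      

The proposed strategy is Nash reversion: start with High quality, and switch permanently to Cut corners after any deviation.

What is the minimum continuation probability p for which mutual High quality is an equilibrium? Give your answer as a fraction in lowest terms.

Expected cooperation value is 63 + p·63 + p²·63 + … = 63/(1−p); deviation gives 87 + p·31/(1−p).
63 ≥ 87(1−p) + 31p ⇒ 56p ≥ 24 ⇒ p ≥ 24/56 = 3/7.

3/7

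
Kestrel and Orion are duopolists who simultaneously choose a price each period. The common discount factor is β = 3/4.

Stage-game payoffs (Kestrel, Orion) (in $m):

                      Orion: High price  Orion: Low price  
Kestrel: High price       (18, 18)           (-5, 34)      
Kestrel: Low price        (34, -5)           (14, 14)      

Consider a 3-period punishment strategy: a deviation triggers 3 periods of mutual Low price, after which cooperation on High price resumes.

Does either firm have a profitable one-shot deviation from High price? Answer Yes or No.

Yes

Comparing payoff streams over the 4 periods until play realigns: cooperate → 18(1+β+…+β^3); deviate → 34 + 14(β+…+β^3).
Cooperation is sustained iff (18−14)(β+…+β^3) ≥ 34−18.
β+…+β^3 = 3/4·(1−(3/4)^3)/(1−3/4) = 1.7344, and (34−18)/(18−14) = 4.0000.
1.7344 < 4.0000, so cooperation is not sustainable.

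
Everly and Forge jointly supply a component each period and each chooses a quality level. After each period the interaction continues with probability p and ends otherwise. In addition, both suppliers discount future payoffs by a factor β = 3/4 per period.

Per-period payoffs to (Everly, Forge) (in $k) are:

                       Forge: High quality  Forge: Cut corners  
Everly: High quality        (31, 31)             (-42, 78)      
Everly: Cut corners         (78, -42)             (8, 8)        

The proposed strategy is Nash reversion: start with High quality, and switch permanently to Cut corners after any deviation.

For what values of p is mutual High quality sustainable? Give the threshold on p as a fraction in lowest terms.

Expected continuation weight on next period's payoff is β·p = 3/4·p, which plays the role of the discount factor.
Cooperation requires 3/4·p ≥ (78−31)/(78−8) = 47/70, hence p ≥ 94/105.

94/105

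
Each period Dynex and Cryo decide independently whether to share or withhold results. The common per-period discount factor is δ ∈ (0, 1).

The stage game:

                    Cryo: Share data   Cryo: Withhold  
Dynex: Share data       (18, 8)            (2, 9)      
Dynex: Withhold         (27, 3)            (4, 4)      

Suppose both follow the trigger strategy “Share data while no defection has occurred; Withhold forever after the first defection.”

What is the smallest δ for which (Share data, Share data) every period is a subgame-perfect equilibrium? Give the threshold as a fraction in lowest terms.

9/23

For Dynex: deviation gain 27−18 = 9, per-period punishment loss 18−4 = 14. IC gives δ ≥ 9/23.
For Cryo: gain 1, loss 4 per period, so δ ≥ 1/5.
The tighter constraint is Dynex's, so cooperation needs δ ≥ 9/23.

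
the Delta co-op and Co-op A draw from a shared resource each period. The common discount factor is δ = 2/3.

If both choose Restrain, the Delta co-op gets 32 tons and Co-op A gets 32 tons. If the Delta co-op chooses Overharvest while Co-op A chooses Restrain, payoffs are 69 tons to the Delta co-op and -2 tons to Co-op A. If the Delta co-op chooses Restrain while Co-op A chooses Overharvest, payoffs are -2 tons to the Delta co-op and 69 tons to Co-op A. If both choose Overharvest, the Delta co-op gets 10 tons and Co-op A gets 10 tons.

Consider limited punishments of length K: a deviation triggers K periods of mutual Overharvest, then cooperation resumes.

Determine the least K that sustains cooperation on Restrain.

Need Σ_{k=1}^{K} δ^k ≥ (69−32)/(32−10) = 1.6818 at δ = 2/3.
At K = 4 the sum is 1.6049 < 1.6818; at K = 5 it is 1.7366 ≥ 1.6818.
So the minimum punishment length is K = 5.

5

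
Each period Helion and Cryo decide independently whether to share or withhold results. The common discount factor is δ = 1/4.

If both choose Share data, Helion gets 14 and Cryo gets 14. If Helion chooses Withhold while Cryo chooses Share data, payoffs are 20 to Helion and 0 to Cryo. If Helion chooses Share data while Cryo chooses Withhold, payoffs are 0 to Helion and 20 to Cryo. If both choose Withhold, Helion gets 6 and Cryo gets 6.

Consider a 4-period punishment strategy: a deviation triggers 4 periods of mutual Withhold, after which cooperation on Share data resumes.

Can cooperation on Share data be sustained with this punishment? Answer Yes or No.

No

A one-shot deviation gives 20 now, then 6 for 4 periods, then back to 14.
Gain from deviating: (20−14) today; loss: (14−6) in each of the next 4 periods.
No-deviation condition: (14−6)(δ+…+δ^4) ≥ 20−14, i.e. δ+…+δ^4 ≥ 3/4.
At δ = 1/4: δ+…+δ^4 = 0.3320 < 0.7500.
So cooperation is not sustainable.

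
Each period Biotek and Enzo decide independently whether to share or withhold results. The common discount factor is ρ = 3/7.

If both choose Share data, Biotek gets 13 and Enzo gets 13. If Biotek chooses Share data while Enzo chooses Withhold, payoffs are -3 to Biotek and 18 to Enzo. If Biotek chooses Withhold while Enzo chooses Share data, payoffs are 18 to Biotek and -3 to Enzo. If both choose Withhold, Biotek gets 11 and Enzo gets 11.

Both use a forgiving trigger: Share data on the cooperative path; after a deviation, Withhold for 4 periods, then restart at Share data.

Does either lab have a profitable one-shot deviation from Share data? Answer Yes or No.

IC: ρ+…+ρ^4 ≥ (18−13)/(13−11) = 5/2.
At ρ = 3/7: partial sum = 0.7247 < 2.5000. Cooperation not sustainable.

Yes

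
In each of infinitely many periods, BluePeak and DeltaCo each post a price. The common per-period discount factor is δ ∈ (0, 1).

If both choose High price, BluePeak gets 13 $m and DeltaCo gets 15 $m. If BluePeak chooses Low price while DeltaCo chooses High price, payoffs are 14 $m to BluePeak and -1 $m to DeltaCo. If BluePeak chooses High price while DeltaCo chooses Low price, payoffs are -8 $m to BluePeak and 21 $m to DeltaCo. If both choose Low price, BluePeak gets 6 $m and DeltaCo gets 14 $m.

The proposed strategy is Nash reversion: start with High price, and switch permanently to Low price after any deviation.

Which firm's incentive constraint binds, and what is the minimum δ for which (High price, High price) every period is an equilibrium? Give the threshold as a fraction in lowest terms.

BluePeak: cooperation gives 13 each period; deviation gives 14 once then 6 forever.
  13/(1−δ) ≥ 14 + 6δ/(1−δ) ⇒ δ ≥ 1/8.
DeltaCo: cooperation gives 15 each period; deviation gives 21 once then 14 forever.
  δ ≥ 6/7.
Both must hold, so the binding constraint is DeltaCo's: δ ≥ 6/7.

DeltaCo; δ ≥ 6/7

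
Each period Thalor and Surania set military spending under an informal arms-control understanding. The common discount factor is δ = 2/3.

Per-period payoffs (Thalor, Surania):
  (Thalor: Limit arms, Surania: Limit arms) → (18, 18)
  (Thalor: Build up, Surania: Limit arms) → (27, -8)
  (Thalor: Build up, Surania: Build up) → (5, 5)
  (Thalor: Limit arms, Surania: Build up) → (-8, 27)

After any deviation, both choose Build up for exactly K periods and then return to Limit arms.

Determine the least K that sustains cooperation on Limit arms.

Need Σ_{k=1}^{K} δ^k ≥ (27−18)/(18−5) = 0.6923 at δ = 2/3.
At K = 1 the sum is 0.6667 < 0.6923; at K = 2 it is 1.1111 ≥ 0.6923.
So the minimum punishment length is K = 2.

2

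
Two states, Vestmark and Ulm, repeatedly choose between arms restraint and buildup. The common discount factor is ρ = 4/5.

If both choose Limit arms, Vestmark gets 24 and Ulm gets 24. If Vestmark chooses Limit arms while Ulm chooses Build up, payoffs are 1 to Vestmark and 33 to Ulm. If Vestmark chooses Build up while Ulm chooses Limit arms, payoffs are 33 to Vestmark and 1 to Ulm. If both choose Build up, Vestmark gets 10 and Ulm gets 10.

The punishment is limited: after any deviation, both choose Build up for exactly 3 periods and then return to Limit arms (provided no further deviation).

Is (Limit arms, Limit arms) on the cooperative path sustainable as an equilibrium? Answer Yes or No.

Comparing payoff streams over the 4 periods until play realigns: cooperate → 24(1+ρ+…+ρ^3); deviate → 33 + 10(ρ+…+ρ^3).
Cooperation is sustained iff (24−10)(ρ+…+ρ^3) ≥ 33−24.
ρ+…+ρ^3 = 4/5·(1−(4/5)^3)/(1−4/5) = 1.9520, and (33−24)/(24−10) = 0.6429.
1.9520 ≥ 0.6429, so cooperation is sustainable.

Yes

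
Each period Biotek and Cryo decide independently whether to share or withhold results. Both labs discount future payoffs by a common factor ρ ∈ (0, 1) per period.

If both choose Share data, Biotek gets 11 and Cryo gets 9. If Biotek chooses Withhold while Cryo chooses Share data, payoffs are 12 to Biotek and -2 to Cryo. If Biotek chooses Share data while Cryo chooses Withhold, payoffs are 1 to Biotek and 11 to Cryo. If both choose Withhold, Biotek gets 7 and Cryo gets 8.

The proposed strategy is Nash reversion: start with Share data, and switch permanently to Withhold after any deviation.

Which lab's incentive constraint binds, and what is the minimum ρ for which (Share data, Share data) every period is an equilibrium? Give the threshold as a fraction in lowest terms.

Cryo; ρ ≥ 2/3

For Biotek: deviation gain 12−11 = 1, per-period punishment loss 11−7 = 4. IC gives ρ ≥ 1/5.
For Cryo: gain 2, loss 1 per period, so ρ ≥ 2/3.
The tighter constraint is Cryo's, so cooperation needs ρ ≥ 2/3.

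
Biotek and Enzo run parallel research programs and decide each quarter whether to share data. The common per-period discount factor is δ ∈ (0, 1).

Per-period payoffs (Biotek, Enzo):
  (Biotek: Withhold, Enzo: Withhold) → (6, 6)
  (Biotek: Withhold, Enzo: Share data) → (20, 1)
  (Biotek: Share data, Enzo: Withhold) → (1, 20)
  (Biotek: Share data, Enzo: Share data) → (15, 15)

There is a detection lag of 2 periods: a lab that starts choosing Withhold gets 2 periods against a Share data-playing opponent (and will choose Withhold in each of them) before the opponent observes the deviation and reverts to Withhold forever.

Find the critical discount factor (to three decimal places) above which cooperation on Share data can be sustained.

Deviating for the 2 undetected periods gains 20−15 = 5 per period over cooperation, then loses 15−6 = 9 per period forever once punishment starts.
Gain: 5(1 + δ + … + δ^1); loss: 9·δ^2/(1−δ).
No profitable deviation ⇔ 5(1−δ^2) ≤ 9·δ^2, i.e. δ^2 ≥ 5/(5+9) = 5/14.
Hence δ ≥ (5/14)^(1/2) ≈ 0.598.

0.598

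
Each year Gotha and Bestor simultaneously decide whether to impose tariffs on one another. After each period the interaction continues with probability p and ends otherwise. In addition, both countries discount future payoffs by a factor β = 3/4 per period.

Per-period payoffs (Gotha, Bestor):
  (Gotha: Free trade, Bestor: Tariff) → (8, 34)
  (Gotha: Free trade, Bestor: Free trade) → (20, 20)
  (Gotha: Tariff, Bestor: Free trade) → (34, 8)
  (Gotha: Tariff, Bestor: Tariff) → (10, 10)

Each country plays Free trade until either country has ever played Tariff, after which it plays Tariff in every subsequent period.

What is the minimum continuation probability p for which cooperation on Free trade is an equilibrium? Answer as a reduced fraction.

With continuation probability p and discount β, the effective per-period discount factor is βp.
Grim-trigger IC: βp ≥ (34−20)/(34−10) = 7/12.
So p ≥ (7/12)/(3/4) = 7/9.

7/9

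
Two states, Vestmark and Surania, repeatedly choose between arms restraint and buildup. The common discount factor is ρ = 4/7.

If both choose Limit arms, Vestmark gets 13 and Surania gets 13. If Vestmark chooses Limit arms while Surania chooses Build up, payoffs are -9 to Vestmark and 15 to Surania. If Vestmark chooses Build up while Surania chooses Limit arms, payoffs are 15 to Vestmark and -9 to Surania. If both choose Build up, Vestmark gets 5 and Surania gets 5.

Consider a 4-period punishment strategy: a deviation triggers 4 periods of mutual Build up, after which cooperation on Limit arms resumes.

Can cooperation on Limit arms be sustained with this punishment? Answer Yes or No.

Yes

Comparing payoff streams over the 5 periods until play realigns: cooperate → 13(1+ρ+…+ρ^4); deviate → 15 + 5(ρ+…+ρ^4).
Cooperation is sustained iff (13−5)(ρ+…+ρ^4) ≥ 15−13.
ρ+…+ρ^4 = 4/7·(1−(4/7)^4)/(1−4/7) = 1.1912, and (15−13)/(13−5) = 0.2500.
1.1912 ≥ 0.2500, so cooperation is sustainable.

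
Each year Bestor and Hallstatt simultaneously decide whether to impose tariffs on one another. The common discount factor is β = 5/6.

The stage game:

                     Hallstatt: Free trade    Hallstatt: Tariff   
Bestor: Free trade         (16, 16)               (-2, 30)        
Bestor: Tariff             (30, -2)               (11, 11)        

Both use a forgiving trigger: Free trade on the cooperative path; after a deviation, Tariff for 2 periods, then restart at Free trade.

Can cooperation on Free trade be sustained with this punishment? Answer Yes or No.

No

A one-shot deviation gives 30 now, then 11 for 2 periods, then back to 16.
Gain from deviating: (30−16) today; loss: (16−11) in each of the next 2 periods.
No-deviation condition: (16−11)(β+…+β^2) ≥ 30−16, i.e. β+…+β^2 ≥ 14/5.
At β = 5/6: β+…+β^2 = 1.5278 < 2.8000.
So cooperation is not sustainable.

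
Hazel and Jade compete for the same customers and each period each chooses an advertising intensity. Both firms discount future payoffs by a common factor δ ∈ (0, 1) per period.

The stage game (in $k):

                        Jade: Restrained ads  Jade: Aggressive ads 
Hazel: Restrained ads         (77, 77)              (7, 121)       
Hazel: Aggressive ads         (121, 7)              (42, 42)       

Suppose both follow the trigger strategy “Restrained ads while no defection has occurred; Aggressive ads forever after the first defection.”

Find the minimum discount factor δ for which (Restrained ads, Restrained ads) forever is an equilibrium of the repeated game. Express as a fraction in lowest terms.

44/79

Cooperation forever yields 77 each period: 77/(1−δ).
Deviating yields 121 once, then 42 forever: 121 + 42δ/(1−δ).
No profitable deviation requires 77/(1−δ) ≥ 121 + 42δ/(1−δ).
Multiplying by (1−δ): 77 ≥ 121(1−δ) + 42δ = 121 − 79δ.
So 79δ ≥ 44, i.e. δ ≥ 44/79.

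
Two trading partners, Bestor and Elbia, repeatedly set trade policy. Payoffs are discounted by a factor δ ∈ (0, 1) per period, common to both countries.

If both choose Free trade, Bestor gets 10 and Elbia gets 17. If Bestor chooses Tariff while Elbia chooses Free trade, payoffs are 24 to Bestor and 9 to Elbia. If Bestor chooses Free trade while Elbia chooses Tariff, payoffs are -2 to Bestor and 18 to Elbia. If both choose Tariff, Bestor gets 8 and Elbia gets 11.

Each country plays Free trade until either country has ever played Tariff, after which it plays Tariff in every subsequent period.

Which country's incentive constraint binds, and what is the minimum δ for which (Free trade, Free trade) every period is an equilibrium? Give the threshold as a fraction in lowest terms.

Bestor; δ ≥ 7/8

For Bestor: deviation gain 24−10 = 14, per-period punishment loss 10−8 = 2. IC gives δ ≥ 14/16 = 7/8.
For Elbia: gain 1, loss 6 per period, so δ ≥ 1/7.
The tighter constraint is Bestor's, so cooperation needs δ ≥ 7/8.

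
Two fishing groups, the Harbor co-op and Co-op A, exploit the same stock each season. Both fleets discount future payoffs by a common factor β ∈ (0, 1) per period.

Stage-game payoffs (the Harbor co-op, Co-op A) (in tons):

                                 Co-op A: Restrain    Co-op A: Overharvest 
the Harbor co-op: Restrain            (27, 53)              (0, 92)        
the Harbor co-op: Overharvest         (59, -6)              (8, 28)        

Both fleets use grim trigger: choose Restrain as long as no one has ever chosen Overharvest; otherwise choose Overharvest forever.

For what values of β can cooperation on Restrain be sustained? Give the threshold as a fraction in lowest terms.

32/51

For the Harbor co-op: deviation gain 59−27 = 32, per-period punishment loss 27−8 = 19. IC gives β ≥ 32/51.
For Co-op A: gain 39, loss 25 per period, so β ≥ 39/64.
The tighter constraint is the Harbor co-op's, so cooperation needs β ≥ 32/51.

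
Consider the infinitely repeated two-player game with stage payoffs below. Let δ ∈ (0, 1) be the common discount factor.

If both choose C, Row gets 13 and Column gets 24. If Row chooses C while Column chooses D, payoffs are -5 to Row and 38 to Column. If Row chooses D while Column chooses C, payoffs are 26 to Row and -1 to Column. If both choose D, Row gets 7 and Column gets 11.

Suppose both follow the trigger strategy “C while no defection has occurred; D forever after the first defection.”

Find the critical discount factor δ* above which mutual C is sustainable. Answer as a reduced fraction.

Row's threshold: (26−13)/(26−7) = 13/19.
Column's threshold: (38−24)/(38−11) = 14/27.
13/19 > 14/27, so Row binds and δ* = 13/19.

13/19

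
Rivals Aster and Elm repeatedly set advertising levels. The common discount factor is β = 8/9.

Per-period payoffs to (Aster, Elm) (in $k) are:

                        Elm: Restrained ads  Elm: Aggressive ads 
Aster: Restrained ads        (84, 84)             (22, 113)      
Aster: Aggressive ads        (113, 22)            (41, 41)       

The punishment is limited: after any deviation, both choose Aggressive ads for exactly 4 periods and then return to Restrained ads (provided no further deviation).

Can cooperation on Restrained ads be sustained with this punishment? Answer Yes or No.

Yes

A one-shot deviation gives 113 now, then 41 for 4 periods, then back to 84.
Gain from deviating: (113−84) today; loss: (84−41) in each of the next 4 periods.
No-deviation condition: (84−41)(β+…+β^4) ≥ 113−84, i.e. β+…+β^4 ≥ 29/43.
At β = 8/9: β+…+β^4 = 3.0056 ≥ 0.6744.
So cooperation is sustainable.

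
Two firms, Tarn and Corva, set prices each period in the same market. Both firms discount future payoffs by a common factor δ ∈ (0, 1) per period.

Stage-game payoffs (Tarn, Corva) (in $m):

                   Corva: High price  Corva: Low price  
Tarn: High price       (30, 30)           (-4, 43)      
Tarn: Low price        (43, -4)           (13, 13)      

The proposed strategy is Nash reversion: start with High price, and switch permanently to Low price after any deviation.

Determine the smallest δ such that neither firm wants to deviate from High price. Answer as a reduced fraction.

13/30

30/(1−δ) ≥ 43 + 13δ/(1−δ)
30 ≥ 43 − 30δ
δ ≥ 13/30.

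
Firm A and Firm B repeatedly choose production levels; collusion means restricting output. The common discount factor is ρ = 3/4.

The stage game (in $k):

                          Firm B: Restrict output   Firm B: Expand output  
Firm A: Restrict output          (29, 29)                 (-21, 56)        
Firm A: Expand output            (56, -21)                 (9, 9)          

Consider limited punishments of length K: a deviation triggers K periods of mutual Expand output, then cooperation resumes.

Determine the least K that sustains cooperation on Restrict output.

3

IC: ρ(1−ρ^K)/(1−ρ) ≥ (56−29)/(29−9) = 27/20.
With ρ = 3/4: need 1 − ρ^K ≥ 27/20·(1−3/4)/(3/4), i.e. ρ^K ≤ 0.5500.
Since (3/4)^2 = 0.5625 and (3/4)^3 = 0.4219, the smallest such K is 3.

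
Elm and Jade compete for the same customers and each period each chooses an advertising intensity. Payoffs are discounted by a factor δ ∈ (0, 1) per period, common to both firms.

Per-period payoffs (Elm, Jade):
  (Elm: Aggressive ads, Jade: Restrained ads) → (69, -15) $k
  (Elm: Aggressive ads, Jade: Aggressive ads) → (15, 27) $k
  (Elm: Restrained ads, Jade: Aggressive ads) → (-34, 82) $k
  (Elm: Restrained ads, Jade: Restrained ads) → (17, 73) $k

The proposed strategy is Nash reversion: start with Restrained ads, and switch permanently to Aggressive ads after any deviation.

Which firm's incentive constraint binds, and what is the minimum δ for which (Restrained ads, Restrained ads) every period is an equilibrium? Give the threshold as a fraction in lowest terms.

Elm's threshold: (69−17)/(69−15) = 26/27.
Jade's threshold: (82−73)/(82−27) = 9/55.
26/27 > 9/55, so Elm binds and δ* = 26/27.

Elm; δ ≥ 26/27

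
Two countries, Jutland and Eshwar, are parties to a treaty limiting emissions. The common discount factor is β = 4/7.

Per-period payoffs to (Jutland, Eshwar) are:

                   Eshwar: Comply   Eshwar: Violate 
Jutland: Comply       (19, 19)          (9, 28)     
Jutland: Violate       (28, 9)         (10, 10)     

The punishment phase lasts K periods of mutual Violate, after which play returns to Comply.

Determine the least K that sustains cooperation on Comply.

Need Σ_{k=1}^{K} β^k ≥ (28−19)/(19−10) = 1.0000 at β = 4/7.
At K = 2 the sum is 0.8980 < 1.0000; at K = 3 it is 1.0845 ≥ 1.0000.
So the minimum punishment length is K = 3.

3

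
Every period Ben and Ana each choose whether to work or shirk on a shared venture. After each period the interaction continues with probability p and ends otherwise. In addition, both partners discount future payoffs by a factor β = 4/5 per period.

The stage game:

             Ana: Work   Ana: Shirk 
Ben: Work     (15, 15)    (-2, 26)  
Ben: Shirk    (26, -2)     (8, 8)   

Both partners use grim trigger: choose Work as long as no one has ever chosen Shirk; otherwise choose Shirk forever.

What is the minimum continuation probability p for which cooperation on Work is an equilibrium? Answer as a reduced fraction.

With continuation probability p and discount β, the effective per-period discount factor is βp.
Grim-trigger IC: βp ≥ (26−15)/(26−8) = 11/18.
So p ≥ (11/18)/(4/5) = 55/72.

55/72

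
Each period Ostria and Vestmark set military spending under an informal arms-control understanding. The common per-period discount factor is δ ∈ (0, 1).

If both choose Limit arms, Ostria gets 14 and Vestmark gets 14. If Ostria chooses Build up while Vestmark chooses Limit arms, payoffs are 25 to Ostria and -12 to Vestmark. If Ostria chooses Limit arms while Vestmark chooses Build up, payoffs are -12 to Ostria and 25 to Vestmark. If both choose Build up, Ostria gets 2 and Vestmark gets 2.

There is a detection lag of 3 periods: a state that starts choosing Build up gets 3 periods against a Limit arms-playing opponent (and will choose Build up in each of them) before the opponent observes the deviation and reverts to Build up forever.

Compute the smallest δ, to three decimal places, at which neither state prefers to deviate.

0.782

A deviator earns 25 for 3 periods, then 2 forever; cooperating earns 14 forever. Multiplying the IC by (1−δ):
14 ≥ 25(1−δ^3) + 2δ^3, so 23·δ^3 ≥ 11 and δ^3 ≥ 11/23.
δ ≥ (11/23)^(1/3) ≈ 0.782.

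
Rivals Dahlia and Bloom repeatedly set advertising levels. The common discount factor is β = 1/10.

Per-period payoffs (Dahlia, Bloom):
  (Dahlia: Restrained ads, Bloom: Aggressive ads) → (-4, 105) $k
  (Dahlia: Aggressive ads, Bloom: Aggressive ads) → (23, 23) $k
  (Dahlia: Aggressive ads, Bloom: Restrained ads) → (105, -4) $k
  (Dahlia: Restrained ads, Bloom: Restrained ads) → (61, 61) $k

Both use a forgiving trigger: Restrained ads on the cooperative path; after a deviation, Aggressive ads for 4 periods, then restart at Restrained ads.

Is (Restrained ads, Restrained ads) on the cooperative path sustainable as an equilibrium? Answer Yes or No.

IC: β+…+β^4 ≥ (105−61)/(61−23) = 22/19.
At β = 1/10: partial sum = 0.1111 < 1.1579. Cooperation not sustainable.

No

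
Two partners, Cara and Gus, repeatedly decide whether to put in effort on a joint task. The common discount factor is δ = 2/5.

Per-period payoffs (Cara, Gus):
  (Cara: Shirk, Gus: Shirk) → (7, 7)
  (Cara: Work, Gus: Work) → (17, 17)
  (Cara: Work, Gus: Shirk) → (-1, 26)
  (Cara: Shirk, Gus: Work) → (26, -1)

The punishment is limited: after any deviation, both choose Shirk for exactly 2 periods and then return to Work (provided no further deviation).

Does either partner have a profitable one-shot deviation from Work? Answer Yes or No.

Comparing payoff streams over the 3 periods until play realigns: cooperate → 17(1+δ+…+δ^2); deviate → 26 + 7(δ+…+δ^2).
Cooperation is sustained iff (17−7)(δ+…+δ^2) ≥ 26−17.
δ+…+δ^2 = 2/5·(1−(2/5)^2)/(1−2/5) = 0.5600, and (26−17)/(17−7) = 0.9000.
0.5600 < 0.9000, so cooperation is not sustainable.

Yes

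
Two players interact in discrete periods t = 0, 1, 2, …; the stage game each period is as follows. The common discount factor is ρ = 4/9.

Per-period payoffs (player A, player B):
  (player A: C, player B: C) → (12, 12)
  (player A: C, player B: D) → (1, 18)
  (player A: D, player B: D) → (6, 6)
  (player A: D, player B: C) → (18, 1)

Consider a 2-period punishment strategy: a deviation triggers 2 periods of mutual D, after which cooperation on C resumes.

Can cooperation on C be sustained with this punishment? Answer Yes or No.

IC: ρ+…+ρ^2 ≥ (18−12)/(12−6) = 1.
At ρ = 4/9: partial sum = 0.6420 < 1.0000. Cooperation not sustainable.

No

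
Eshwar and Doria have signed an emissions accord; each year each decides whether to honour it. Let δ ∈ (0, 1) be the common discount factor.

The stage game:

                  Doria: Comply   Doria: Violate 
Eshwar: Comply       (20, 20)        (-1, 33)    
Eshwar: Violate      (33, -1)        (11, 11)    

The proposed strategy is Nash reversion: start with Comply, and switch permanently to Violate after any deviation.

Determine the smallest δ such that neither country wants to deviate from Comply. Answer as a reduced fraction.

20/(1−δ) ≥ 33 + 11δ/(1−δ)
20 ≥ 33 − 22δ
δ ≥ 13/22.

13/22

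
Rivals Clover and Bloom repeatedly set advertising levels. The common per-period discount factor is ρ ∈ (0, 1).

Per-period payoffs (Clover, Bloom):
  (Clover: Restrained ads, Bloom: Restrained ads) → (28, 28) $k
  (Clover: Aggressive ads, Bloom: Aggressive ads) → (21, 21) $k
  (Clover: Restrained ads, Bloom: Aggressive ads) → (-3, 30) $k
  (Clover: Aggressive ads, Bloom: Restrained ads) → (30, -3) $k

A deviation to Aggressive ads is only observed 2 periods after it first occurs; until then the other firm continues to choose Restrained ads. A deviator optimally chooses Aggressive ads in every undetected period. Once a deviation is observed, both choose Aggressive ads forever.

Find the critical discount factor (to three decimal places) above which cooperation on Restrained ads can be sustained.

A deviator earns 30 for 2 periods, then 21 forever; cooperating earns 28 forever. Multiplying the IC by (1−ρ):
28 ≥ 30(1−ρ^2) + 21ρ^2, so 9·ρ^2 ≥ 2 and ρ^2 ≥ 2/9.
ρ ≥ (2/9)^(1/2) ≈ 0.471.

0.471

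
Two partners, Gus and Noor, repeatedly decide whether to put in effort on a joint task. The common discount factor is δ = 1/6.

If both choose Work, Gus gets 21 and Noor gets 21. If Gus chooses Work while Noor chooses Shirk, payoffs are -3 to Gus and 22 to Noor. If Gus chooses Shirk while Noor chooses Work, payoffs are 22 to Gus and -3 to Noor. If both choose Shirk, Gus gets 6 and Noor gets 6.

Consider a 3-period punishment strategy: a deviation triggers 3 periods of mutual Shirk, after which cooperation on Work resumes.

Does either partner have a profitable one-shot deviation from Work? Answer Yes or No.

IC: δ+…+δ^3 ≥ (22−21)/(21−6) = 1/15.
At δ = 1/6: partial sum = 0.1991 ≥ 0.0667. Cooperation sustainable.

No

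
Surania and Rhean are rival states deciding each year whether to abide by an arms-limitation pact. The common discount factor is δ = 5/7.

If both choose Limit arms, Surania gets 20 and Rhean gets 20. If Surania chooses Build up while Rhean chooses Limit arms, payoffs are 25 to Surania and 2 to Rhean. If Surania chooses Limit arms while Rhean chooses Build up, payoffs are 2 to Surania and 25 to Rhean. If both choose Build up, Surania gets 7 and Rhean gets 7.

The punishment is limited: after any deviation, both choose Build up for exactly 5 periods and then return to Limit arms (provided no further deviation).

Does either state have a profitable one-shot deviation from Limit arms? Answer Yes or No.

A one-shot deviation gives 25 now, then 7 for 5 periods, then back to 20.
Gain from deviating: (25−20) today; loss: (20−7) in each of the next 5 periods.
No-deviation condition: (20−7)(δ+…+δ^5) ≥ 25−20, i.e. δ+…+δ^5 ≥ 5/13.
At δ = 5/7: δ+…+δ^5 = 2.0352 ≥ 0.3846.
So cooperation is sustainable.

No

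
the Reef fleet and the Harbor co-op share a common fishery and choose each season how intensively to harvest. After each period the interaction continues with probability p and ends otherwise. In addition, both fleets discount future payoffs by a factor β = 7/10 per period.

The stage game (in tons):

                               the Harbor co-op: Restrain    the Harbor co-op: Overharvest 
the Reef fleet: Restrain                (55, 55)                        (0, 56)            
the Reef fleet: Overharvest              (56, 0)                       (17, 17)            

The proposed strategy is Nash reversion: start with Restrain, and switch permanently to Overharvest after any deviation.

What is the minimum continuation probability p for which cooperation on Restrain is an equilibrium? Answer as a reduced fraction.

With continuation probability p and discount β, the effective per-period discount factor is βp.
Grim-trigger IC: βp ≥ (56−55)/(56−17) = 1/39.
So p ≥ (1/39)/(7/10) = 10/273.

10/273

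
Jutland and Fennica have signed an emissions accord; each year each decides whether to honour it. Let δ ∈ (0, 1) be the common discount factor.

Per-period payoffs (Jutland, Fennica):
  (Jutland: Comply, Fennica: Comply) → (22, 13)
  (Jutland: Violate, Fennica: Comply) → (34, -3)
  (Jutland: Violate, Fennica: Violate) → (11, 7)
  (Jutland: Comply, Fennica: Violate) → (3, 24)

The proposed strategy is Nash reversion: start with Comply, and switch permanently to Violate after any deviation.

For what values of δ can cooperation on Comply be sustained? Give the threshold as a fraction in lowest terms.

11/17

Jutland: cooperation gives 22 each period; deviation gives 34 once then 11 forever.
  22/(1−δ) ≥ 34 + 11δ/(1−δ) ⇒ δ ≥ 12/23.
Fennica: cooperation gives 13 each period; deviation gives 24 once then 7 forever.
  δ ≥ 11/17.
Both must hold, so the binding constraint is Fennica's: δ ≥ 11/17.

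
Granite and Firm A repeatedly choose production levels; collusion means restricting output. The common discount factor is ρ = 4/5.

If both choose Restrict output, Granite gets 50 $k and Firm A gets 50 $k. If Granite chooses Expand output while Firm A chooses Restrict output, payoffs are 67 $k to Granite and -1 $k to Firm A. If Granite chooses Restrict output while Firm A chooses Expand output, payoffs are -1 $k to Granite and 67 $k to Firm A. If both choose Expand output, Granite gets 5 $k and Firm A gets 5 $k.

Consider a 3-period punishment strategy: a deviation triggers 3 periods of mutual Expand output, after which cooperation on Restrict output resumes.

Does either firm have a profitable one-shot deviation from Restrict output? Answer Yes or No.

No

A one-shot deviation gives 67 now, then 5 for 3 periods, then back to 50.
Gain from deviating: (67−50) today; loss: (50−5) in each of the next 3 periods.
No-deviation condition: (50−5)(ρ+…+ρ^3) ≥ 67−50, i.e. ρ+…+ρ^3 ≥ 17/45.
At ρ = 4/5: ρ+…+ρ^3 = 1.9520 ≥ 0.3778.
So cooperation is sustainable.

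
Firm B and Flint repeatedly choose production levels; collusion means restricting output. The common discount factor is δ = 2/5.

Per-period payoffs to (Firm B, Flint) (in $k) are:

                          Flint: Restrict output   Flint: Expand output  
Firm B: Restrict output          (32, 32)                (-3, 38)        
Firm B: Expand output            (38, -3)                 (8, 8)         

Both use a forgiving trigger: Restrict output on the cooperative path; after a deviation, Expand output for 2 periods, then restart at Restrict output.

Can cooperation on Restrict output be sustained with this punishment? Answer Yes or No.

A one-shot deviation gives 38 now, then 8 for 2 periods, then back to 32.
Gain from deviating: (38−32) today; loss: (32−8) in each of the next 2 periods.
No-deviation condition: (32−8)(δ+…+δ^2) ≥ 38−32, i.e. δ+…+δ^2 ≥ 1/4.
At δ = 2/5: δ+…+δ^2 = 0.5600 ≥ 0.2500.
So cooperation is sustainable.

Yes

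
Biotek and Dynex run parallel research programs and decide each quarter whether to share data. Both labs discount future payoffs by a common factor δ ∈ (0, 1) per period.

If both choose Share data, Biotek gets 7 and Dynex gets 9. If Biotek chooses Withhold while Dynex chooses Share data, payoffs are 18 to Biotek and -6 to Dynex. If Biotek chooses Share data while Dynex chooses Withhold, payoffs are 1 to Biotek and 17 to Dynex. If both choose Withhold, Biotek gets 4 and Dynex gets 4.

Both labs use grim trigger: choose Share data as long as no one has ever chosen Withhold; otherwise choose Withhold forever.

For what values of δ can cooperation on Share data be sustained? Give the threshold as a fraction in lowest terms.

Biotek's threshold: (18−7)/(18−4) = 11/14.
Dynex's threshold: (17−9)/(17−4) = 8/13.
11/14 > 8/13, so Biotek binds and δ* = 11/14.

11/14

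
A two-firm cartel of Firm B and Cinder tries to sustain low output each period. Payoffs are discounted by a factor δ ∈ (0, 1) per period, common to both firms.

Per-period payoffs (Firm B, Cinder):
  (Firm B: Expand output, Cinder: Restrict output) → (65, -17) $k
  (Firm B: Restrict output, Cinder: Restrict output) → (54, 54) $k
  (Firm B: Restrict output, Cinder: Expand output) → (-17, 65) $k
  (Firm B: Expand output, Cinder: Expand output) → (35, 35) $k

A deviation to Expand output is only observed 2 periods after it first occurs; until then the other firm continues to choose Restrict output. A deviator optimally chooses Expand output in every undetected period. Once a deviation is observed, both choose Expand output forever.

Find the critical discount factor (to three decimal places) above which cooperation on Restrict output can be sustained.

The best deviation is to choose Expand output for all 2 undetected periods, earning 65 each, then 35 forever once detected.
Deviation value: 65(1−δ^2)/(1−δ) + 35δ^2/(1−δ); cooperation value: 54/(1−δ).
IC: 54 ≥ 65(1−δ^2) + 35δ^2 = 65 − 30δ^2.
So δ^2 ≥ 11/30, giving δ ≥ (11/30)^(1/2) ≈ 0.606.

0.606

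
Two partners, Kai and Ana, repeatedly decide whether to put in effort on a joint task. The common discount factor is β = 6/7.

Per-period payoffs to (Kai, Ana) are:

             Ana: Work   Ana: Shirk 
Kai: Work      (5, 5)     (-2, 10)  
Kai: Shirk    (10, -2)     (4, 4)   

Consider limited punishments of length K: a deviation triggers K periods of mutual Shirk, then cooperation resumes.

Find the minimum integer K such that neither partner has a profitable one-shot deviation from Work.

12

IC: β(1−β^K)/(1−β) ≥ (10−5)/(5−4) = 5.
With β = 6/7: need 1 − β^K ≥ 5·(1−6/7)/(6/7), i.e. β^K ≤ 0.1667.
Since (6/7)^11 = 0.1835 and (6/7)^12 = 0.1573, the smallest such K is 12.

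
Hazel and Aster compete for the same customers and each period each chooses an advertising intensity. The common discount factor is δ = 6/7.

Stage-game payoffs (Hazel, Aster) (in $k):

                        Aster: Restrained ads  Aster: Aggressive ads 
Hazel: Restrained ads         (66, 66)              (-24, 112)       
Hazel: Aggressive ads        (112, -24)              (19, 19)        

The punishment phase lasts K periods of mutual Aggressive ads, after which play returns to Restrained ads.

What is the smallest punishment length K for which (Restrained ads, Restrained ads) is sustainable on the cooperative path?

IC: δ(1−δ^K)/(1−δ) ≥ (112−66)/(66−19) = 46/47.
With δ = 6/7: need 1 − δ^K ≥ 46/47·(1−6/7)/(6/7), i.e. δ^K ≤ 0.8369.
Since (6/7)^1 = 0.8571 and (6/7)^2 = 0.7347, the smallest such K is 2.

2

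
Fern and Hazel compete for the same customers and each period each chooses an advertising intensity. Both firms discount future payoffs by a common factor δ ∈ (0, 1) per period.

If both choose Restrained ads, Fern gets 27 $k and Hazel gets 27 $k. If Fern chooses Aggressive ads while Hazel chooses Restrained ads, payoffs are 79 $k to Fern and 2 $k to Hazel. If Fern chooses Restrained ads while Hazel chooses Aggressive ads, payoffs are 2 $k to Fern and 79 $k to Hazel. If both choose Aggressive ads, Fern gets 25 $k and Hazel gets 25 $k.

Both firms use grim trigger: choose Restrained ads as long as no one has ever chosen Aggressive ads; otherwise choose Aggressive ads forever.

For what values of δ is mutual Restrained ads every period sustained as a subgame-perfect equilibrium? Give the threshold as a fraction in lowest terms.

26/27

Cooperation forever yields 27 each period: 27/(1−δ).
Deviating yields 79 once, then 25 forever: 79 + 25δ/(1−δ).
No profitable deviation requires 27/(1−δ) ≥ 79 + 25δ/(1−δ).
Multiplying by (1−δ): 27 ≥ 79(1−δ) + 25δ = 79 − 54δ.
So 54δ ≥ 52, i.e. δ ≥ 52/54 = 26/27.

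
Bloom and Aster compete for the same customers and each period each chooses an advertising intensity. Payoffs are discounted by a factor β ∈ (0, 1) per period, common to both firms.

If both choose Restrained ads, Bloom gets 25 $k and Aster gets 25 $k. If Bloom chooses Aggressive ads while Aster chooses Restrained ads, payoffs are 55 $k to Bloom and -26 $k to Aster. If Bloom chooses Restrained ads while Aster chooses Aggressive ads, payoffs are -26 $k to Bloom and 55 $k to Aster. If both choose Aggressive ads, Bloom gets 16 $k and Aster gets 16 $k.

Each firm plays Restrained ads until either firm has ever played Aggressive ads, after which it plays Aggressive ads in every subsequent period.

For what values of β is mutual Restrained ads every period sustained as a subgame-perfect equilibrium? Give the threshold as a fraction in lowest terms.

Cooperation forever yields 25 each period: 25/(1−β).
Deviating yields 55 once, then 16 forever: 55 + 16β/(1−β).
No profitable deviation requires 25/(1−β) ≥ 55 + 16β/(1−β).
Multiplying by (1−β): 25 ≥ 55(1−β) + 16β = 55 − 39β.
So 39β ≥ 30, i.e. β ≥ 30/39 = 10/13.

10/13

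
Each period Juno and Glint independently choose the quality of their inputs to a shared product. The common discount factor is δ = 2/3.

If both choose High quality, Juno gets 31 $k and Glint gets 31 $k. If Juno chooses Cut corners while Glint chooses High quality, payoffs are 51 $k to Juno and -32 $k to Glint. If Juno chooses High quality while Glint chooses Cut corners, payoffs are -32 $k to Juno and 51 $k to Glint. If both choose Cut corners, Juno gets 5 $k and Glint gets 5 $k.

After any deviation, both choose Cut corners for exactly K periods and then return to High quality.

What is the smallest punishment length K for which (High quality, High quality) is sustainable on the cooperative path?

Need Σ_{k=1}^{K} δ^k ≥ (51−31)/(31−5) = 0.7692 at δ = 2/3.
At K = 1 the sum is 0.6667 < 0.7692; at K = 2 it is 1.1111 ≥ 0.7692.
So the minimum punishment length is K = 2.

2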